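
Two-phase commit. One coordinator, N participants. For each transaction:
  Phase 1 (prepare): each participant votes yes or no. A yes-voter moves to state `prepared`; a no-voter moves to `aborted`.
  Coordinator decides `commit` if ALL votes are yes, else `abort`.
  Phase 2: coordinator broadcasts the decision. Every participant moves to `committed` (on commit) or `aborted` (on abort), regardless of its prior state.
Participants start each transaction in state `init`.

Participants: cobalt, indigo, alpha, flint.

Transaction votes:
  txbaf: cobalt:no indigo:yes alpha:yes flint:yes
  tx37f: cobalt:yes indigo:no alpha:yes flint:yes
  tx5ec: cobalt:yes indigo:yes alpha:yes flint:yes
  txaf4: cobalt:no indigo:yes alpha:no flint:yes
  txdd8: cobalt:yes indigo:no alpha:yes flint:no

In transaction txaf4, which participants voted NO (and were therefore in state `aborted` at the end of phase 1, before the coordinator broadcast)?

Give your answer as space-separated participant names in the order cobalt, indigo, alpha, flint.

Answer: cobalt alpha

Derivation:
Txn txaf4 phase 1: cobalt no -> aborted; indigo yes -> prepared; alpha no -> aborted; flint yes -> prepared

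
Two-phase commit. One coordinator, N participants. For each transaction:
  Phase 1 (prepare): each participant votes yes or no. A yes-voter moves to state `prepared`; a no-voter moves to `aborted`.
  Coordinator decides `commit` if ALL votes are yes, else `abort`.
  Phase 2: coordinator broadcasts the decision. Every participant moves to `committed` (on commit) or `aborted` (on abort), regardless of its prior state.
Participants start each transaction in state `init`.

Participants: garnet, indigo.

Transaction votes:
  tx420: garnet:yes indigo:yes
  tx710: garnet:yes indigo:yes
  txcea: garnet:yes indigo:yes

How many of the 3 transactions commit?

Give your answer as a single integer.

tx420: all yes -> commit (commits=1)
tx710: all yes -> commit (commits=2)
txcea: all yes -> commit (commits=3)

Answer: 3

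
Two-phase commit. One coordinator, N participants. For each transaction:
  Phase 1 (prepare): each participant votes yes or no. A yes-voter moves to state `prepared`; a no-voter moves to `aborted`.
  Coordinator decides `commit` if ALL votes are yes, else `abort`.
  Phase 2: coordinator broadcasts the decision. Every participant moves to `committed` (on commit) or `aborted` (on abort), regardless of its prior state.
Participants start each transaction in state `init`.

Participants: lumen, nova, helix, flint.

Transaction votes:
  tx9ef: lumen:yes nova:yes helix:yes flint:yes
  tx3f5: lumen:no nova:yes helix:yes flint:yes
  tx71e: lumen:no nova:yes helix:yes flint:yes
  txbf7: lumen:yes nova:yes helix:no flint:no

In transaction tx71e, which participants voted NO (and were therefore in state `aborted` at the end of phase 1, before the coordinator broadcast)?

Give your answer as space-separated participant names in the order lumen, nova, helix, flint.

Answer: lumen

Derivation:
Txn tx71e phase 1: lumen no -> aborted; nova yes -> prepared; helix yes -> prepared; flint yes -> prepared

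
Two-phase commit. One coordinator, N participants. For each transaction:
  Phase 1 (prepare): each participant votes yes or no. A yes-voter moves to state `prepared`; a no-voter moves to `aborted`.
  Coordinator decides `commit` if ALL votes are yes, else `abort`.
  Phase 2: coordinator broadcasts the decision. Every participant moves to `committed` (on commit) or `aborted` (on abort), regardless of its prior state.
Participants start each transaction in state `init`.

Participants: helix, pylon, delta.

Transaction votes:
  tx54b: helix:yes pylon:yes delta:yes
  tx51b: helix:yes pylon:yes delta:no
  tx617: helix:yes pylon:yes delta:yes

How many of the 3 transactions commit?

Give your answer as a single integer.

tx54b: all yes -> commit (commits=1)
tx51b: no from delta -> abort (commits=1)
tx617: all yes -> commit (commits=2)

Answer: 2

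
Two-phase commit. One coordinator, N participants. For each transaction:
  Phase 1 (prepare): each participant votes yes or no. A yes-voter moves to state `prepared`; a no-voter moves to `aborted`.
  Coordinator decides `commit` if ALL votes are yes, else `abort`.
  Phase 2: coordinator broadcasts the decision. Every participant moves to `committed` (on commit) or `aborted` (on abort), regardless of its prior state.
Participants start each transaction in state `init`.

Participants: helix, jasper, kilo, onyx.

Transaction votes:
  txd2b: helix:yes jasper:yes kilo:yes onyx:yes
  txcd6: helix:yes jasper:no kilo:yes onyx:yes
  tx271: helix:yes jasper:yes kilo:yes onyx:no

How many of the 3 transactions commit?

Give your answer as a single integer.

Answer: 1

Derivation:
txd2b: all yes -> commit (commits=1)
txcd6: no from jasper -> abort (commits=1)
tx271: no from onyx -> abort (commits=1)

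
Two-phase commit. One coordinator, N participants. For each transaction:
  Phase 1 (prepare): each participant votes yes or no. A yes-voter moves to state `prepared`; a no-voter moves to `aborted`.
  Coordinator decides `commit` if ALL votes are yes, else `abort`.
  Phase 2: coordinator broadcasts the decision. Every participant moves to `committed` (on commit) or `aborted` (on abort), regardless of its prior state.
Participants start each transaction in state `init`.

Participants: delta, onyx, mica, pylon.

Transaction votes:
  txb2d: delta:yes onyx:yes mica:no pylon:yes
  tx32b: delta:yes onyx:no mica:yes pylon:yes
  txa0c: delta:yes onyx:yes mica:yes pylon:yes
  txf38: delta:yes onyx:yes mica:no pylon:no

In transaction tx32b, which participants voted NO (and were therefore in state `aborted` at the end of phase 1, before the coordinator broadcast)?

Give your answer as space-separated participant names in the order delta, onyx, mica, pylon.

Txn tx32b phase 1: delta yes -> prepared; onyx no -> aborted; mica yes -> prepared; pylon yes -> prepared

Answer: onyx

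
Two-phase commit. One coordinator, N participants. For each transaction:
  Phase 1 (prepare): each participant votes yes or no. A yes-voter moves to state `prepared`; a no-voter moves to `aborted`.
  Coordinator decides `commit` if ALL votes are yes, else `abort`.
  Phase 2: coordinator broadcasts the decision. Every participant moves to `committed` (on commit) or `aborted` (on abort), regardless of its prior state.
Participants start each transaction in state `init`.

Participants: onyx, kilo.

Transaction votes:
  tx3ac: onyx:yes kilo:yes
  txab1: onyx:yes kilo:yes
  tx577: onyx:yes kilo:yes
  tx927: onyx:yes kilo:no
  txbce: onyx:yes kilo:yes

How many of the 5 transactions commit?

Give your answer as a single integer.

Answer: 4

Derivation:
tx3ac: all yes -> commit (commits=1)
txab1: all yes -> commit (commits=2)
tx577: all yes -> commit (commits=3)
tx927: no from kilo -> abort (commits=3)
txbce: all yes -> commit (commits=4)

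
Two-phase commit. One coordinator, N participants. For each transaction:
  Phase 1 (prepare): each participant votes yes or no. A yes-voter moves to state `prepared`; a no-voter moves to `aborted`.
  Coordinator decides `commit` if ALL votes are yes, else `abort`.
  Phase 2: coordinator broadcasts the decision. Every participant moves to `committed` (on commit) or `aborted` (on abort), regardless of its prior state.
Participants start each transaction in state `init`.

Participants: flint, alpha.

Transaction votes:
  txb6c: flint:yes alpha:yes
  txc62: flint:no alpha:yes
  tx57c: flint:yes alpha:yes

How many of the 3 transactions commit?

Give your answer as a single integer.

txb6c: all yes -> commit (commits=1)
txc62: no from flint -> abort (commits=1)
tx57c: all yes -> commit (commits=2)

Answer: 2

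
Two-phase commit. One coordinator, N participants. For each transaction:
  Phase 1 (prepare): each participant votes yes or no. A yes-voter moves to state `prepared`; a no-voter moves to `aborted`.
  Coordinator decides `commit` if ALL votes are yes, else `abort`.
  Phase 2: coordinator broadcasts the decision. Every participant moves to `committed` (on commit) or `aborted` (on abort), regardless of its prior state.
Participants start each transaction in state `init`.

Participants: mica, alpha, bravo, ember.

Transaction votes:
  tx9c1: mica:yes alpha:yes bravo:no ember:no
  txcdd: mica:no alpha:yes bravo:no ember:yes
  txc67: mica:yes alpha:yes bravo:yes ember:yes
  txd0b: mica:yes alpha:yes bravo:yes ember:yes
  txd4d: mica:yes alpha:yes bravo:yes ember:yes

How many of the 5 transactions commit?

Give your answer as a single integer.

tx9c1: no from bravo, ember -> abort (commits=0)
txcdd: no from mica, bravo -> abort (commits=0)
txc67: all yes -> commit (commits=1)
txd0b: all yes -> commit (commits=2)
txd4d: all yes -> commit (commits=3)

Answer: 3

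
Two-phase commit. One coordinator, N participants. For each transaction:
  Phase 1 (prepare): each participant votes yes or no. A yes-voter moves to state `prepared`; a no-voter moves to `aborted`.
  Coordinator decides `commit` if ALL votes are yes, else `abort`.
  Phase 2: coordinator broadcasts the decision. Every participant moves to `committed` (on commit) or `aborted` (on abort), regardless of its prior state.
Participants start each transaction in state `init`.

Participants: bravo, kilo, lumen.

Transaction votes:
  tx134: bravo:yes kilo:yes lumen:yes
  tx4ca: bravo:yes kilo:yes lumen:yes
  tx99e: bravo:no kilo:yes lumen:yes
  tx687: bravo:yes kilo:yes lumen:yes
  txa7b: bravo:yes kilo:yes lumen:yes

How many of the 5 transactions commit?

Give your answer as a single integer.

Answer: 4

Derivation:
tx134: all yes -> commit (commits=1)
tx4ca: all yes -> commit (commits=2)
tx99e: no from bravo -> abort (commits=2)
tx687: all yes -> commit (commits=3)
txa7b: all yes -> commit (commits=4)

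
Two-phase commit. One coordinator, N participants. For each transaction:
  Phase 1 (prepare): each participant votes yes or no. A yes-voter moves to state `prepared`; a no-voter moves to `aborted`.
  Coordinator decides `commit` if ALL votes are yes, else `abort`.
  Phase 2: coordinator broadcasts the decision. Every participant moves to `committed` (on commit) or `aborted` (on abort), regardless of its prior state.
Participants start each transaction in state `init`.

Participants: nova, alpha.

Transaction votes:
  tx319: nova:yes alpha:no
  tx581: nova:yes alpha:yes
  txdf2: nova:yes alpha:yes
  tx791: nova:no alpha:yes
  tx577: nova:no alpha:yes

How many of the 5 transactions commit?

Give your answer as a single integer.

tx319: no from alpha -> abort (commits=0)
tx581: all yes -> commit (commits=1)
txdf2: all yes -> commit (commits=2)
tx791: no from nova -> abort (commits=2)
tx577: no from nova -> abort (commits=2)

Answer: 2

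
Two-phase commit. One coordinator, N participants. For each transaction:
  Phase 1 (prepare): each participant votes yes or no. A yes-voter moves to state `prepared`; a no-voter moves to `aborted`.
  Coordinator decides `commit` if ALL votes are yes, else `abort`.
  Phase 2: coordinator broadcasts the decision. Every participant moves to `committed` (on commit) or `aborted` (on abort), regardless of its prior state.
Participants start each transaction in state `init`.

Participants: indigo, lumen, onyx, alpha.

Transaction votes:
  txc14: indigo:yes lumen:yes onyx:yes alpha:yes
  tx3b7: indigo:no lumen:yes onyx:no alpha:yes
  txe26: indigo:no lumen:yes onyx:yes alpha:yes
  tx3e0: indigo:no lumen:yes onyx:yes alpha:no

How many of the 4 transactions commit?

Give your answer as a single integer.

txc14: all yes -> commit (commits=1)
tx3b7: no from indigo, onyx -> abort (commits=1)
txe26: no from indigo -> abort (commits=1)
tx3e0: no from indigo, alpha -> abort (commits=1)

Answer: 1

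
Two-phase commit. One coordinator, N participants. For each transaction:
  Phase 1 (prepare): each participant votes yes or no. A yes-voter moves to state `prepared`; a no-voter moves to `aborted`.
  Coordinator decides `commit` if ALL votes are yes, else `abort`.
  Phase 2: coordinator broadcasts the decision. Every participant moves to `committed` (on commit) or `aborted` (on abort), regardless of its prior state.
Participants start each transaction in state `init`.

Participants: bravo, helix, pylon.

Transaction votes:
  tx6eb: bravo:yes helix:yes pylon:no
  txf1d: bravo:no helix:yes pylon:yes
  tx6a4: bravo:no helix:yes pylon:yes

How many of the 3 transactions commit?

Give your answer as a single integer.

Answer: 0

Derivation:
tx6eb: no from pylon -> abort (commits=0)
txf1d: no from bravo -> abort (commits=0)
tx6a4: no from bravo -> abort (commits=0)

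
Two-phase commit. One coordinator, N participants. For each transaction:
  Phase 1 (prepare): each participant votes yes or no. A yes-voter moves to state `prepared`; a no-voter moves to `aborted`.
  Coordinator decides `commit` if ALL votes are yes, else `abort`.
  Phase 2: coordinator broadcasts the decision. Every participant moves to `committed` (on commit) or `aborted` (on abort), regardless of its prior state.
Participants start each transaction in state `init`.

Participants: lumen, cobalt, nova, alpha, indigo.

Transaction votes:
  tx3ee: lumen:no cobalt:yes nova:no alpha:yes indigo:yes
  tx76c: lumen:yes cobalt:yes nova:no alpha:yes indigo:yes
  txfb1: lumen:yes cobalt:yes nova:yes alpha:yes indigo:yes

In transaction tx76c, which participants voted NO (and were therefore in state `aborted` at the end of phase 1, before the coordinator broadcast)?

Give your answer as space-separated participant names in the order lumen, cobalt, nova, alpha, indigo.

Answer: nova

Derivation:
Txn tx76c phase 1: lumen yes -> prepared; cobalt yes -> prepared; nova no -> aborted; alpha yes -> prepared; indigo yes -> prepared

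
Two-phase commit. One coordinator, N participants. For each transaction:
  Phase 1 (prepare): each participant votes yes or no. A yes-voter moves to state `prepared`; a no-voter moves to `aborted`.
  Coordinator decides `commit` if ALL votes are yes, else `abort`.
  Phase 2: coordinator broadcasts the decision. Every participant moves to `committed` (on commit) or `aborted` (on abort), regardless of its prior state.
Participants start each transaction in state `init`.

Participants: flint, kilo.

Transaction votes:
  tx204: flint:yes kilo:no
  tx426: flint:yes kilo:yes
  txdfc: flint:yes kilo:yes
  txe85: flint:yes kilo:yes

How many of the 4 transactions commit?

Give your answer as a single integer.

tx204: no from kilo -> abort (commits=0)
tx426: all yes -> commit (commits=1)
txdfc: all yes -> commit (commits=2)
txe85: all yes -> commit (commits=3)

Answer: 3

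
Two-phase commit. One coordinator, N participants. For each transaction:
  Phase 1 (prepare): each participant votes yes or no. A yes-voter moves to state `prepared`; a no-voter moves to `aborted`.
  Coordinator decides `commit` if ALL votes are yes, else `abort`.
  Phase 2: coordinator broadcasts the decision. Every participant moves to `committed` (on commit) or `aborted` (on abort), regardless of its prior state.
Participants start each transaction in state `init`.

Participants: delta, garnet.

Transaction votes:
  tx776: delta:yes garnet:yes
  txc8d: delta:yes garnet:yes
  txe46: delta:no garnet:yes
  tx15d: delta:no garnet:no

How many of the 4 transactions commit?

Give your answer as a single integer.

tx776: all yes -> commit (commits=1)
txc8d: all yes -> commit (commits=2)
txe46: no from delta -> abort (commits=2)
tx15d: no from delta, garnet -> abort (commits=2)

Answer: 2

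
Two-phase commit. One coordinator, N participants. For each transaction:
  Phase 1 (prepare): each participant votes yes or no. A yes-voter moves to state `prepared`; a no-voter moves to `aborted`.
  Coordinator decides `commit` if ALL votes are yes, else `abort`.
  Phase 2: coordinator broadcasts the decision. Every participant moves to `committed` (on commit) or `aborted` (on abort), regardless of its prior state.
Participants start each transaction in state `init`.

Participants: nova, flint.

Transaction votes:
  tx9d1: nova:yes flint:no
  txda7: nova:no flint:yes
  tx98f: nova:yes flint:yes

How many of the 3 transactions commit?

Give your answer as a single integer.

Answer: 1

Derivation:
tx9d1: no from flint -> abort (commits=0)
txda7: no from nova -> abort (commits=0)
tx98f: all yes -> commit (commits=1)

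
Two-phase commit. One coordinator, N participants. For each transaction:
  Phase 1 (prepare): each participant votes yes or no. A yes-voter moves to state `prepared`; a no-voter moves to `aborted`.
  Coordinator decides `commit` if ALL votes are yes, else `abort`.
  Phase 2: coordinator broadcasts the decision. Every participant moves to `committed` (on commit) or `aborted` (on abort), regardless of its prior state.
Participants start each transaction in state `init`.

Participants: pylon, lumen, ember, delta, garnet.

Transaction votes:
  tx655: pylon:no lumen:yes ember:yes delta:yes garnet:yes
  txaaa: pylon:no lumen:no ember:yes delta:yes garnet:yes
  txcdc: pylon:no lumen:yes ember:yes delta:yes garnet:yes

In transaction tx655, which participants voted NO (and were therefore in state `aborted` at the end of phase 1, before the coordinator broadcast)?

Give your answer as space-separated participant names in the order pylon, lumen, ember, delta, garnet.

Answer: pylon

Derivation:
Txn tx655 phase 1: pylon no -> aborted; lumen yes -> prepared; ember yes -> prepared; delta yes -> prepared; garnet yes -> prepared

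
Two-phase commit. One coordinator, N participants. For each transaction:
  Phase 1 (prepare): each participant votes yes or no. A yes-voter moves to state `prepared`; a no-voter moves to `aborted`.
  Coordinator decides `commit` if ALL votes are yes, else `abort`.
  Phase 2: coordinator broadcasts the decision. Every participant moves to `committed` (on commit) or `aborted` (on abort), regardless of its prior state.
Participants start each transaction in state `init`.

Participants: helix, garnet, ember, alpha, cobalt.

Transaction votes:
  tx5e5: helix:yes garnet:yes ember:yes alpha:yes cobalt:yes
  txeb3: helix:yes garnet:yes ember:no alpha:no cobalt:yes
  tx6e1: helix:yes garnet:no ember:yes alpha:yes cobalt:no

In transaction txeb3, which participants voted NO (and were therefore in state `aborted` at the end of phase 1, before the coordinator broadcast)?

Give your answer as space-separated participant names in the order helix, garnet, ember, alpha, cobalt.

Txn txeb3 phase 1: helix yes -> prepared; garnet yes -> prepared; ember no -> aborted; alpha no -> aborted; cobalt yes -> prepared

Answer: ember alpha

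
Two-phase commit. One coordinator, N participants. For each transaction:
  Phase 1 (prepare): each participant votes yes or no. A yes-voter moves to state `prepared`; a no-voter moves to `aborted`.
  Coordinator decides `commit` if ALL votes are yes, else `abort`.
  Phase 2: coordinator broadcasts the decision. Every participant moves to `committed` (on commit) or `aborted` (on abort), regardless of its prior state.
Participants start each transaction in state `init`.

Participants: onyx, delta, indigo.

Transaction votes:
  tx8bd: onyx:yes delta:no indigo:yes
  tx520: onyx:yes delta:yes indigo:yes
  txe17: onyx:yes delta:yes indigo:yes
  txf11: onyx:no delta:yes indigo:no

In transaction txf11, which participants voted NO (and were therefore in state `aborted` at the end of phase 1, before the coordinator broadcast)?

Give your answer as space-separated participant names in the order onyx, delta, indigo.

Txn txf11 phase 1: onyx no -> aborted; delta yes -> prepared; indigo no -> aborted

Answer: onyx indigo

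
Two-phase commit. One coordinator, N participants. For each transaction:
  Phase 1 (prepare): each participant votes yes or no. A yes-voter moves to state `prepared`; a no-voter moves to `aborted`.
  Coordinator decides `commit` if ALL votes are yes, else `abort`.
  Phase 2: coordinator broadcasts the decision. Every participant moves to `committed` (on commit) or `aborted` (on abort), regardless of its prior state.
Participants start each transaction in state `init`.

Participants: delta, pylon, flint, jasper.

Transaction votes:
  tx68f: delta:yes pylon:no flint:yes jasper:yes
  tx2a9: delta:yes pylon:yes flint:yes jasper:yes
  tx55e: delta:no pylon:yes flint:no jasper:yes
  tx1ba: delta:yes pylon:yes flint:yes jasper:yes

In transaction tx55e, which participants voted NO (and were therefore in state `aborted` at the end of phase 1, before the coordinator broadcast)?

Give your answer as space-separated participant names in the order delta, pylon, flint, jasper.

Txn tx55e phase 1: delta no -> aborted; pylon yes -> prepared; flint no -> aborted; jasper yes -> prepared

Answer: delta flint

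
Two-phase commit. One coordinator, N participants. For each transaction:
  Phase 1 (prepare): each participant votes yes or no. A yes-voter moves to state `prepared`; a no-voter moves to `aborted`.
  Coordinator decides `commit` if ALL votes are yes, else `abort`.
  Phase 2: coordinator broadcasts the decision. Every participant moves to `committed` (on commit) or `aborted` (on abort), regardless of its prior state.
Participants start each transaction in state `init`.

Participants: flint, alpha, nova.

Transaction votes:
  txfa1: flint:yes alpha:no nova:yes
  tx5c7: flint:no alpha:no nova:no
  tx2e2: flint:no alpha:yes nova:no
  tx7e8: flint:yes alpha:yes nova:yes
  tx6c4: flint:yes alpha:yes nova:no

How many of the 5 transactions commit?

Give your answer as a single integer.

Answer: 1

Derivation:
txfa1: no from alpha -> abort (commits=0)
tx5c7: no from flint, alpha, nova -> abort (commits=0)
tx2e2: no from flint, nova -> abort (commits=0)
tx7e8: all yes -> commit (commits=1)
tx6c4: no from nova -> abort (commits=1)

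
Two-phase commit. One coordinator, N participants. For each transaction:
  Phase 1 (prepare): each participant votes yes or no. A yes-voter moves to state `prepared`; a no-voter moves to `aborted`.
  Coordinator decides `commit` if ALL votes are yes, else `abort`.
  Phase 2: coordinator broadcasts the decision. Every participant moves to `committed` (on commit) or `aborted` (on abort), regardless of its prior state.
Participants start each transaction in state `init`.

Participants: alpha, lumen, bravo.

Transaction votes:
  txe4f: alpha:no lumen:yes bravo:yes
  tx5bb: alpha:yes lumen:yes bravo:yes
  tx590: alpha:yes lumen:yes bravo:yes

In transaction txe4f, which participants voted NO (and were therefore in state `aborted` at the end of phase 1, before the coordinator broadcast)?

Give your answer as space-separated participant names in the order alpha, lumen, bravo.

Answer: alpha

Derivation:
Txn txe4f phase 1: alpha no -> aborted; lumen yes -> prepared; bravo yes -> prepared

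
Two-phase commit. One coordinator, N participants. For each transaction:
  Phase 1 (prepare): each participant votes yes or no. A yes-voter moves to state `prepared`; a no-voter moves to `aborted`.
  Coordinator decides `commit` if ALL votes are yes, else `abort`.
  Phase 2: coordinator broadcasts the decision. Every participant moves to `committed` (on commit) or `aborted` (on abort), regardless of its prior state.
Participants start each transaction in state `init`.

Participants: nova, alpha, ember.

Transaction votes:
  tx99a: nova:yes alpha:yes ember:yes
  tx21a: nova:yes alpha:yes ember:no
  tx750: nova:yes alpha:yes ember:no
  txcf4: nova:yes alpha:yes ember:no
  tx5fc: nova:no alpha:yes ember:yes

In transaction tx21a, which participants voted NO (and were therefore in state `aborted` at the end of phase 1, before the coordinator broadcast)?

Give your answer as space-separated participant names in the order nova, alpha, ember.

Answer: ember

Derivation:
Txn tx21a phase 1: nova yes -> prepared; alpha yes -> prepared; ember no -> aborted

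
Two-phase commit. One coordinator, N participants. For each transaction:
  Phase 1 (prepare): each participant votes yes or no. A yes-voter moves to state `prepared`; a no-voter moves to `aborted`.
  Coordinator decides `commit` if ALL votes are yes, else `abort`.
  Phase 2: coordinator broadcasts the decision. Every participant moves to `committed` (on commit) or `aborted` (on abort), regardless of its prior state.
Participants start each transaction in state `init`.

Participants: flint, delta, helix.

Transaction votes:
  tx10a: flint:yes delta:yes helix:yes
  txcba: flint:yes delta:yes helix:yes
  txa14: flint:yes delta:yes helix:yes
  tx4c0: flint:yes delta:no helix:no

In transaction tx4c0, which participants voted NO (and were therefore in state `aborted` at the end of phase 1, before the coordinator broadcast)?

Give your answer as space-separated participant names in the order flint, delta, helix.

Answer: delta helix

Derivation:
Txn tx4c0 phase 1: flint yes -> prepared; delta no -> aborted; helix no -> aborted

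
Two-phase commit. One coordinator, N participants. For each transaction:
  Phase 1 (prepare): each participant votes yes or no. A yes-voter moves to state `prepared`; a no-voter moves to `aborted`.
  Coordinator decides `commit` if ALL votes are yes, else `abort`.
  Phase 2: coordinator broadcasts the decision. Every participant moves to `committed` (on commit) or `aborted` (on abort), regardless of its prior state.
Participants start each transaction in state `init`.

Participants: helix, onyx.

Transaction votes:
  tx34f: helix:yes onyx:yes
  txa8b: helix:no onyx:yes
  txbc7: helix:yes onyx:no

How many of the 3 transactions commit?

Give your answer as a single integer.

Answer: 1

Derivation:
tx34f: all yes -> commit (commits=1)
txa8b: no from helix -> abort (commits=1)
txbc7: no from onyx -> abort (commits=1)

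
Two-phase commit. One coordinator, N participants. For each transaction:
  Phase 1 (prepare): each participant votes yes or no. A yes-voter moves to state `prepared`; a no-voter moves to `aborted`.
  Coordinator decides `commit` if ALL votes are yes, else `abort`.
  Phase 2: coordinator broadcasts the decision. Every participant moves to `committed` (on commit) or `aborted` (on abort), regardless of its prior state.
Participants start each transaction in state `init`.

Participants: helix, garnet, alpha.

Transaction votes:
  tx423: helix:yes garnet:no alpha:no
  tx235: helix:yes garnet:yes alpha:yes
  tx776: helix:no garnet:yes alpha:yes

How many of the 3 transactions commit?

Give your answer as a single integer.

tx423: no from garnet, alpha -> abort (commits=0)
tx235: all yes -> commit (commits=1)
tx776: no from helix -> abort (commits=1)

Answer: 1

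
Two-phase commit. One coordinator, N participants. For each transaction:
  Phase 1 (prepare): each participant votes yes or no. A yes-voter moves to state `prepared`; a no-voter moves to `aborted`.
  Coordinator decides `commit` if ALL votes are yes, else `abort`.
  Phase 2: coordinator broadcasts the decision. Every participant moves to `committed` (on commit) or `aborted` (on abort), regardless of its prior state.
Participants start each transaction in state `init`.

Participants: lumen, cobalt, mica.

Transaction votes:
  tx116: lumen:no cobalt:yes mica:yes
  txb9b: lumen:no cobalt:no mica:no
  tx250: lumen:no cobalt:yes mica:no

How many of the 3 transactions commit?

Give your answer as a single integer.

tx116: no from lumen -> abort (commits=0)
txb9b: no from lumen, cobalt, mica -> abort (commits=0)
tx250: no from lumen, mica -> abort (commits=0)

Answer: 0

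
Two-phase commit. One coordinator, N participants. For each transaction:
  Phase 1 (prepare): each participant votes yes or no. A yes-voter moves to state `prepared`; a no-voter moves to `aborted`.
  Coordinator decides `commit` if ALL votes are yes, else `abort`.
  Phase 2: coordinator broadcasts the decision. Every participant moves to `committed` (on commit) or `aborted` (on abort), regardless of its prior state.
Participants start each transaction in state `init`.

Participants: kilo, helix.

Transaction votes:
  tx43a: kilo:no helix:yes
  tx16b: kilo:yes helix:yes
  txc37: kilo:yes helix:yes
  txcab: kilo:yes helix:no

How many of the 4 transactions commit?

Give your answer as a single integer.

Answer: 2

Derivation:
tx43a: no from kilo -> abort (commits=0)
tx16b: all yes -> commit (commits=1)
txc37: all yes -> commit (commits=2)
txcab: no from helix -> abort (commits=2)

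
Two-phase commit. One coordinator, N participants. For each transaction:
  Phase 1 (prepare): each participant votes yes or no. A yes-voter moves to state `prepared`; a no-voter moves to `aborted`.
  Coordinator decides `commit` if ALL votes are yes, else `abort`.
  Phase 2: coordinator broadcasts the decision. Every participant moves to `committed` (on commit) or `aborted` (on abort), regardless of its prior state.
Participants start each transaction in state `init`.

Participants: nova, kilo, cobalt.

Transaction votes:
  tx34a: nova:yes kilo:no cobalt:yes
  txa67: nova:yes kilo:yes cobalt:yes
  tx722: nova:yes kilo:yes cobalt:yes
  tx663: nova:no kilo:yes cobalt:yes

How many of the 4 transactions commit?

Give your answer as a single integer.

Answer: 2

Derivation:
tx34a: no from kilo -> abort (commits=0)
txa67: all yes -> commit (commits=1)
tx722: all yes -> commit (commits=2)
tx663: no from nova -> abort (commits=2)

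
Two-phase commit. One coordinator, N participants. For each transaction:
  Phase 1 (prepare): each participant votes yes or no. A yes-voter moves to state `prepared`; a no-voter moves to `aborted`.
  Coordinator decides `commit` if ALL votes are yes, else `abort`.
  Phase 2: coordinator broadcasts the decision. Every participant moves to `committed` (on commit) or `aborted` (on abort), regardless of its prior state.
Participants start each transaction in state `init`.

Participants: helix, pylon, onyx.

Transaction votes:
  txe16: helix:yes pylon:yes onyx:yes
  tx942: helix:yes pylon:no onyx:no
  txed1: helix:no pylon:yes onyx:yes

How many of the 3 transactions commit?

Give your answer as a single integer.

Answer: 1

Derivation:
txe16: all yes -> commit (commits=1)
tx942: no from pylon, onyx -> abort (commits=1)
txed1: no from helix -> abort (commits=1)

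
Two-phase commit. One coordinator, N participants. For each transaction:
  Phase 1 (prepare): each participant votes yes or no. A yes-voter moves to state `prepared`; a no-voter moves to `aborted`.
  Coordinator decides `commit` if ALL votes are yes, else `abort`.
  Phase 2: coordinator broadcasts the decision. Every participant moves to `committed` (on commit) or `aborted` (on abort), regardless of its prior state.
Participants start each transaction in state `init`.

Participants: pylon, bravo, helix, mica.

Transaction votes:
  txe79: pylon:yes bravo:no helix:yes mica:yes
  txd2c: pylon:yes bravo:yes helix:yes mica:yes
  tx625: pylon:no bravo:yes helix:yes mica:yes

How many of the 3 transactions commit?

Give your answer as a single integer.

Answer: 1

Derivation:
txe79: no from bravo -> abort (commits=0)
txd2c: all yes -> commit (commits=1)
tx625: no from pylon -> abort (commits=1)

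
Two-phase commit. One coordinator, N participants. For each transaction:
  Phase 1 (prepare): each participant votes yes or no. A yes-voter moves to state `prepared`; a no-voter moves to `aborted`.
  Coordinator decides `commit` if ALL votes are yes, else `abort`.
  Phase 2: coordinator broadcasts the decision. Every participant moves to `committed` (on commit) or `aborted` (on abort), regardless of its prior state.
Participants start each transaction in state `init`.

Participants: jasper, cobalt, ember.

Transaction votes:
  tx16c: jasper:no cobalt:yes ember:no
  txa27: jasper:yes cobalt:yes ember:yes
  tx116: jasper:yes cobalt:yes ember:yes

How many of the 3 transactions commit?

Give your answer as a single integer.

tx16c: no from jasper, ember -> abort (commits=0)
txa27: all yes -> commit (commits=1)
tx116: all yes -> commit (commits=2)

Answer: 2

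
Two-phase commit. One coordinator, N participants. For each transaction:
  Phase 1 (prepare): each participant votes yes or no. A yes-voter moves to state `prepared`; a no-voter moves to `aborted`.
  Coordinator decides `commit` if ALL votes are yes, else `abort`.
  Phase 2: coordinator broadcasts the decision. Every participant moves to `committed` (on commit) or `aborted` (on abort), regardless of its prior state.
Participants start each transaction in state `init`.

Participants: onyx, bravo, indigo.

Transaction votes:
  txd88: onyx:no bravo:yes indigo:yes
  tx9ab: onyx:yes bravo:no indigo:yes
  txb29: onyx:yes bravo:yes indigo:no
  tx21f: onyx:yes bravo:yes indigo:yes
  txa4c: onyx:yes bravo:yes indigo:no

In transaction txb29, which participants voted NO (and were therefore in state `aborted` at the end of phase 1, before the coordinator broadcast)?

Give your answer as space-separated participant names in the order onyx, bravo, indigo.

Answer: indigo

Derivation:
Txn txb29 phase 1: onyx yes -> prepared; bravo yes -> prepared; indigo no -> aborted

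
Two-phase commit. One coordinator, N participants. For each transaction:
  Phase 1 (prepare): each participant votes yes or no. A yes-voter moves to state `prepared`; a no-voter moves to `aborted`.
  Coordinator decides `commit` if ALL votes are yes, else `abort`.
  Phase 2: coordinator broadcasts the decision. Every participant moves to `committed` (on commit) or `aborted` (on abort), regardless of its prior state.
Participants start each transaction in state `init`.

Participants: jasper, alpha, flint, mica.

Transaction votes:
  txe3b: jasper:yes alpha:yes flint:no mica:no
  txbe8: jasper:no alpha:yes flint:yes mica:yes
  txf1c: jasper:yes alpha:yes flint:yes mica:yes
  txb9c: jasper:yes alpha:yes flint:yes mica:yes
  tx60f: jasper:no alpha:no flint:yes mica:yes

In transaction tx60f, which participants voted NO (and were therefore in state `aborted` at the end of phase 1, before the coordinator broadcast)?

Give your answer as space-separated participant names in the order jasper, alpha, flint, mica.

Answer: jasper alpha

Derivation:
Txn tx60f phase 1: jasper no -> aborted; alpha no -> aborted; flint yes -> prepared; mica yes -> prepared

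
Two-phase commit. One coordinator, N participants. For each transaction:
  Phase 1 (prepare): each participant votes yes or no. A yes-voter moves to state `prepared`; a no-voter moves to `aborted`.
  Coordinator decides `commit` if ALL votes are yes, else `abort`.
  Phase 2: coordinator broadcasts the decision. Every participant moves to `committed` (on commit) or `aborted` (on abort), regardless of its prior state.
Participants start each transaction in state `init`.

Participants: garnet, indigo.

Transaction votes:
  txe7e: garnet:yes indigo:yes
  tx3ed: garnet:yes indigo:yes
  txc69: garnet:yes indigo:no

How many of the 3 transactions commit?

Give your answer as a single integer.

txe7e: all yes -> commit (commits=1)
tx3ed: all yes -> commit (commits=2)
txc69: no from indigo -> abort (commits=2)

Answer: 2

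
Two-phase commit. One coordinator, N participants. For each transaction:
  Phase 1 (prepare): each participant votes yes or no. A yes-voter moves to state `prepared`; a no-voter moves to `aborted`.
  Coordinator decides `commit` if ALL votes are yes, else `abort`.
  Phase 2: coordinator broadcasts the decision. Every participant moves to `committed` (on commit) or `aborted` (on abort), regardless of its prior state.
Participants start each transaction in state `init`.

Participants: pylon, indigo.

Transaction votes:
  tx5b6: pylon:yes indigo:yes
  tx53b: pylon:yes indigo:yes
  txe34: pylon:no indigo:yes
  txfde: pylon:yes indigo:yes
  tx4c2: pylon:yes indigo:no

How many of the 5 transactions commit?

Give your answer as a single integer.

Answer: 3

Derivation:
tx5b6: all yes -> commit (commits=1)
tx53b: all yes -> commit (commits=2)
txe34: no from pylon -> abort (commits=2)
txfde: all yes -> commit (commits=3)
tx4c2: no from indigo -> abort (commits=3)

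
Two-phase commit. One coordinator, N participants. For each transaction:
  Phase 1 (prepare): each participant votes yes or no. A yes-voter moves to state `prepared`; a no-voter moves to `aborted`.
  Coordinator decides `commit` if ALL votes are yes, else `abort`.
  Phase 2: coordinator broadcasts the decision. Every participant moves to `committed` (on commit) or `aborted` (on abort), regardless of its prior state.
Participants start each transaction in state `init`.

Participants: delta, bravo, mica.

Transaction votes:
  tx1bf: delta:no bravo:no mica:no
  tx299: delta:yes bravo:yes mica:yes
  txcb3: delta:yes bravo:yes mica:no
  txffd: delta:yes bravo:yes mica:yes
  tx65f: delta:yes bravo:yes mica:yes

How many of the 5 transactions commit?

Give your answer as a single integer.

Answer: 3

Derivation:
tx1bf: no from delta, bravo, mica -> abort (commits=0)
tx299: all yes -> commit (commits=1)
txcb3: no from mica -> abort (commits=1)
txffd: all yes -> commit (commits=2)
tx65f: all yes -> commit (commits=3)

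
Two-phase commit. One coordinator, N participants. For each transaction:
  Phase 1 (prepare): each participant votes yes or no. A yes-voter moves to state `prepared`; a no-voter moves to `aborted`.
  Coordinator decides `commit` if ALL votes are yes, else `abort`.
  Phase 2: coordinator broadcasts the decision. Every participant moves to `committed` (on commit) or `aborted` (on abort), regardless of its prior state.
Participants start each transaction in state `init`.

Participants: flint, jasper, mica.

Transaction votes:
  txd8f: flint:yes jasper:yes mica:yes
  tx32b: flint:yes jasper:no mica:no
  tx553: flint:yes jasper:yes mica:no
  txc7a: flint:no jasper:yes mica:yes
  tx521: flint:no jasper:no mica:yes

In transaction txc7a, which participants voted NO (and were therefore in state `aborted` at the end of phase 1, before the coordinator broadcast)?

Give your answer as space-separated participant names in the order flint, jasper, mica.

Txn txc7a phase 1: flint no -> aborted; jasper yes -> prepared; mica yes -> prepared

Answer: flint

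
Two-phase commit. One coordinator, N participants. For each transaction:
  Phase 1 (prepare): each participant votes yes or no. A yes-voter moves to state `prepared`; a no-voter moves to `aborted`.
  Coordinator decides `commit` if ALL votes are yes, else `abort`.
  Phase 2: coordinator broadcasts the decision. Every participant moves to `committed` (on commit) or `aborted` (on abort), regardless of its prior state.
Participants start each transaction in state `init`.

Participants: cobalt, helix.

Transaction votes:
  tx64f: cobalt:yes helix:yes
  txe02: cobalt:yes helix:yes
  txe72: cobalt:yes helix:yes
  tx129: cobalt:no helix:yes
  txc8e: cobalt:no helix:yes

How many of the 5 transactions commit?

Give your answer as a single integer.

Answer: 3

Derivation:
tx64f: all yes -> commit (commits=1)
txe02: all yes -> commit (commits=2)
txe72: all yes -> commit (commits=3)
tx129: no from cobalt -> abort (commits=3)
txc8e: no from cobalt -> abort (commits=3)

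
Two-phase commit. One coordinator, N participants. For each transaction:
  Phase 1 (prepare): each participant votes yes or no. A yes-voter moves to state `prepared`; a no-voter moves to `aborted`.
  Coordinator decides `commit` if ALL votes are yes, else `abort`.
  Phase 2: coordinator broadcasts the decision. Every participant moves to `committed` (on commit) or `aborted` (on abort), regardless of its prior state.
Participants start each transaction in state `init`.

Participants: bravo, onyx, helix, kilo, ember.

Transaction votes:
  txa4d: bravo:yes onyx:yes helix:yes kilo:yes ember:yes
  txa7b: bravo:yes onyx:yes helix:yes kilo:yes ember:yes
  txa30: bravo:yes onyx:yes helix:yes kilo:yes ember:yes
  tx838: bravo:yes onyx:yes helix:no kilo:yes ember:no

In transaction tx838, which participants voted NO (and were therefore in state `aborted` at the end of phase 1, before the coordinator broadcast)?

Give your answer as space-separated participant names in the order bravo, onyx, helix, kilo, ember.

Answer: helix ember

Derivation:
Txn tx838 phase 1: bravo yes -> prepared; onyx yes -> prepared; helix no -> aborted; kilo yes -> prepared; ember no -> aborted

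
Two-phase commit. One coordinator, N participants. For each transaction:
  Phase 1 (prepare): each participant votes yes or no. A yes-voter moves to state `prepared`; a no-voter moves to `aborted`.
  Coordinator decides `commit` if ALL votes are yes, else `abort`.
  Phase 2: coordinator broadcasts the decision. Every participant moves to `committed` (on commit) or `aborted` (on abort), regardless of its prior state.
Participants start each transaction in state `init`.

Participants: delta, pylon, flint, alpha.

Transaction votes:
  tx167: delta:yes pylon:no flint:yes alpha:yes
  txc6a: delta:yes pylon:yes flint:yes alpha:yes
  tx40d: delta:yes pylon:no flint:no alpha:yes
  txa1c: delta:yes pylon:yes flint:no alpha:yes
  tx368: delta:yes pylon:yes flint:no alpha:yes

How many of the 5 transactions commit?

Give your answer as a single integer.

tx167: no from pylon -> abort (commits=0)
txc6a: all yes -> commit (commits=1)
tx40d: no from pylon, flint -> abort (commits=1)
txa1c: no from flint -> abort (commits=1)
tx368: no from flint -> abort (commits=1)

Answer: 1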